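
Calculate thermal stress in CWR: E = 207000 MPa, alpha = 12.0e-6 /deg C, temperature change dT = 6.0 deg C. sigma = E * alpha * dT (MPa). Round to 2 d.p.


sigma = E * alpha * dT
sigma = 207000 * 12.0e-6 * 6.0
sigma = 2.484 * 6.0
sigma = 14.90 MPa

14.90


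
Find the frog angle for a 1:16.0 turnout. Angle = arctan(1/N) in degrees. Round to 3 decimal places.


1/N = 1/16.0 = 0.0625
angle = arctan(0.0625) = 0.062419 rad
angle = 0.062419 * 180/pi = 3.576 degrees

3.576


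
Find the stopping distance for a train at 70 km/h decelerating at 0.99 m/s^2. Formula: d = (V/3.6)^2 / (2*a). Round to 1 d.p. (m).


Convert speed: V = 70 / 3.6 = 19.4444 m/s
V^2 = 378.0864
d = 378.0864 / (2 * 0.99)
d = 378.0864 / 1.98
d = 191.0 m

191.0


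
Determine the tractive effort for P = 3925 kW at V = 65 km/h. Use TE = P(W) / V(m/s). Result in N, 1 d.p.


Convert: P = 3925 kW = 3925000 W
V = 65 / 3.6 = 18.0556 m/s
TE = 3925000 / 18.0556
TE = 217384.6 N

217384.6


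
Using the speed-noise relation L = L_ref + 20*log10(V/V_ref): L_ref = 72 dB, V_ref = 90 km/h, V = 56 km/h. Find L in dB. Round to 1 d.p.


V/V_ref = 56 / 90 = 0.622222
log10(0.622222) = -0.206054
20 * -0.206054 = -4.1211
L = 72 + -4.1211 = 67.9 dB

67.9


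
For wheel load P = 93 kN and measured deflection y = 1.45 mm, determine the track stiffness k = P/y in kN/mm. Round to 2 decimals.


Track stiffness k = P / y
k = 93 / 1.45
k = 64.14 kN/mm

64.14


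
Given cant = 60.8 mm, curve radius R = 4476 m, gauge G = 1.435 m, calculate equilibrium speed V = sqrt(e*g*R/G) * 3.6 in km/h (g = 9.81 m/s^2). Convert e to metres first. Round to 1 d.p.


Convert cant: e = 60.8 mm = 0.0608 m
V_ms = sqrt(0.0608 * 9.81 * 4476 / 1.435)
V_ms = sqrt(1860.418988) = 43.1326 m/s
V = 43.1326 * 3.6 = 155.3 km/h

155.3


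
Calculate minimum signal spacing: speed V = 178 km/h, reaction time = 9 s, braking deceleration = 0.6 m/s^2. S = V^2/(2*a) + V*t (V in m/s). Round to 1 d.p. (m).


V = 178 / 3.6 = 49.4444 m/s
Braking distance = 49.4444^2 / (2*0.6) = 2037.2942 m
Sighting distance = 49.4444 * 9 = 445.0 m
S = 2037.2942 + 445.0 = 2482.3 m

2482.3


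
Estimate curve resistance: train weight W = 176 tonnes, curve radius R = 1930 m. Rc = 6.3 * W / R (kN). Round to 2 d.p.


Rc = 6.3 * W / R
Rc = 6.3 * 176 / 1930
Rc = 1108.8 / 1930
Rc = 0.57 kN

0.57


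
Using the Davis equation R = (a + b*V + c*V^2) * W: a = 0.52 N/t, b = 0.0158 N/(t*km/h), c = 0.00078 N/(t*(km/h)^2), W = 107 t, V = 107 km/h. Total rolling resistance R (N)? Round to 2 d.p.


b*V = 0.0158 * 107 = 1.6906
c*V^2 = 0.00078 * 11449 = 8.93022
R_per_t = 0.52 + 1.6906 + 8.93022 = 11.14082 N/t
R_total = 11.14082 * 107 = 1192.07 N

1192.07


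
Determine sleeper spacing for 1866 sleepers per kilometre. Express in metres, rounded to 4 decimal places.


Spacing = 1000 m / number of sleepers
Spacing = 1000 / 1866
Spacing = 0.5359 m

0.5359


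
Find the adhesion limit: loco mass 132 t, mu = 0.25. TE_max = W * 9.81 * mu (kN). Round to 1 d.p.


TE_max = W * g * mu
TE_max = 132 * 9.81 * 0.25
TE_max = 1294.92 * 0.25
TE_max = 323.7 kN

323.7


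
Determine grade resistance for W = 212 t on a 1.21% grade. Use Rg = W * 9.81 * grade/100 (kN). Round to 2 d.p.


Rg = W * 9.81 * grade / 100
Rg = 212 * 9.81 * 1.21 / 100
Rg = 2079.72 * 0.0121
Rg = 25.16 kN

25.16


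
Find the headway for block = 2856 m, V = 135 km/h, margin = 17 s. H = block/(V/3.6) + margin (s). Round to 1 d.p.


V = 135 / 3.6 = 37.5 m/s
Block traversal time = 2856 / 37.5 = 76.16 s
Headway = 76.16 + 17
Headway = 93.2 s

93.2


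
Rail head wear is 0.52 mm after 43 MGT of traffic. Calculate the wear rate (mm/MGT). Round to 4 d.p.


Wear rate = total wear / cumulative tonnage
Rate = 0.52 / 43
Rate = 0.0121 mm/MGT

0.0121


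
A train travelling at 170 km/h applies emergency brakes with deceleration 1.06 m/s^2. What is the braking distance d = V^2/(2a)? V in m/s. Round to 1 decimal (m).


Convert speed: V = 170 / 3.6 = 47.2222 m/s
V^2 = 2229.9383
d = 2229.9383 / (2 * 1.06)
d = 2229.9383 / 2.12
d = 1051.9 m

1051.9


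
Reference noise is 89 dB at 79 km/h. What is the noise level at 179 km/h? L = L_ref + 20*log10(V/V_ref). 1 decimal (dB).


V/V_ref = 179 / 79 = 2.265823
log10(2.265823) = 0.355226
20 * 0.355226 = 7.1045
L = 89 + 7.1045 = 96.1 dB

96.1


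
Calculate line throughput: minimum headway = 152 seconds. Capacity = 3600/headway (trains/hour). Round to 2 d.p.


Capacity = 3600 / headway
Capacity = 3600 / 152
Capacity = 23.68 trains/hour

23.68


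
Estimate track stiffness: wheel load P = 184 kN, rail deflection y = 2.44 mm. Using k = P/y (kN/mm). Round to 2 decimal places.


Track stiffness k = P / y
k = 184 / 2.44
k = 75.41 kN/mm

75.41


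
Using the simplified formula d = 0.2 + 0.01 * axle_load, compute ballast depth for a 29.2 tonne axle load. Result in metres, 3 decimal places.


d = 0.2 + 0.01 * 29.2
d = 0.2 + 0.292
d = 0.492 m

0.492


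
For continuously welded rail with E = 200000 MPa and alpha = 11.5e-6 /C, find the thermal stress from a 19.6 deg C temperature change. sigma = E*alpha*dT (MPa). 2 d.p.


sigma = E * alpha * dT
sigma = 200000 * 11.5e-6 * 19.6
sigma = 2.3 * 19.6
sigma = 45.08 MPa

45.08


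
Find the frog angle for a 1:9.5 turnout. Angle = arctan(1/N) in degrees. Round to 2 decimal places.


1/N = 1/9.5 = 0.105263
angle = arctan(0.105263) = 0.104877 rad
angle = 0.104877 * 180/pi = 6.01 degrees

6.01


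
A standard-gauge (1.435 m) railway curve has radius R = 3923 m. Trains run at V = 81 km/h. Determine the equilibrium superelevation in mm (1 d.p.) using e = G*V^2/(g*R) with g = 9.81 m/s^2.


Convert speed: V = 81 / 3.6 = 22.5 m/s
Apply formula: e = 1.435 * 22.5^2 / (9.81 * 3923)
e = 1.435 * 506.25 / 38484.63
e = 0.018877 m = 18.9 mm

18.9


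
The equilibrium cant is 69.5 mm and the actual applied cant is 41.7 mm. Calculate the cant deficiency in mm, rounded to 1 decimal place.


Cant deficiency = equilibrium cant - actual cant
CD = 69.5 - 41.7
CD = 27.8 mm

27.8


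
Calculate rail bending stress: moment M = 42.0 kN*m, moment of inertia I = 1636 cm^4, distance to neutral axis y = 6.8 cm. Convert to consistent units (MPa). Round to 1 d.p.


Convert units:
M = 42.0 kN*m = 42000000 N*mm
y = 6.8 cm = 68 mm
I = 1636 cm^4 = 16360000 mm^4
sigma = 42000000 * 68 / 16360000
sigma = 174.6 MPa

174.6


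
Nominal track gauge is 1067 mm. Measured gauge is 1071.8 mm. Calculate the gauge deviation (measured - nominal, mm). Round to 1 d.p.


Deviation = measured - nominal
Deviation = 1071.8 - 1067
Deviation = 4.8 mm

4.8


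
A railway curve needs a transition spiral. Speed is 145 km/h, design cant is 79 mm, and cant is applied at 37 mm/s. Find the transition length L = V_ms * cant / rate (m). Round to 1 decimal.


Convert speed: V = 145 / 3.6 = 40.2778 m/s
L = 40.2778 * 79 / 37
L = 3181.9444 / 37
L = 86.0 m

86.0


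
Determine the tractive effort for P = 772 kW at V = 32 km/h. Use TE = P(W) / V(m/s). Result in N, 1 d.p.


Convert: P = 772 kW = 772000 W
V = 32 / 3.6 = 8.8889 m/s
TE = 772000 / 8.8889
TE = 86850.0 N

86850.0


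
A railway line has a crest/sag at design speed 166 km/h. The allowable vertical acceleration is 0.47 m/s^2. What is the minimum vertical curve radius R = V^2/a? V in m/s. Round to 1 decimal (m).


Convert speed: V = 166 / 3.6 = 46.1111 m/s
V^2 = 2126.2346 m^2/s^2
R_v = 2126.2346 / 0.47
R_v = 4523.9 m

4523.9


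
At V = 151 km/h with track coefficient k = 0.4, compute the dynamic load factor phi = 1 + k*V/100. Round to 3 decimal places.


phi = 1 + k * V / 100
phi = 1 + 0.4 * 151 / 100
phi = 1 + 0.604
phi = 1.604

1.604


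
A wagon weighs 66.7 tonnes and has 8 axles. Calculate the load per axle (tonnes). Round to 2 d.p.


Load per axle = total weight / number of axles
Load = 66.7 / 8
Load = 8.34 tonnes

8.34


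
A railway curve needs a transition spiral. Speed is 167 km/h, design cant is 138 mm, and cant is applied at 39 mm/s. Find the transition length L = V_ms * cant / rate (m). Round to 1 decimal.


Convert speed: V = 167 / 3.6 = 46.3889 m/s
L = 46.3889 * 138 / 39
L = 6401.6667 / 39
L = 164.1 m

164.1


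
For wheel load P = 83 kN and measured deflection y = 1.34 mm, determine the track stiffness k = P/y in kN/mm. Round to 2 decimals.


Track stiffness k = P / y
k = 83 / 1.34
k = 61.94 kN/mm

61.94


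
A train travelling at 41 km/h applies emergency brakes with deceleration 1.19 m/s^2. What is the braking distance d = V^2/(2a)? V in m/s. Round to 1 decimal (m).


Convert speed: V = 41 / 3.6 = 11.3889 m/s
V^2 = 129.7068
d = 129.7068 / (2 * 1.19)
d = 129.7068 / 2.38
d = 54.5 m

54.5


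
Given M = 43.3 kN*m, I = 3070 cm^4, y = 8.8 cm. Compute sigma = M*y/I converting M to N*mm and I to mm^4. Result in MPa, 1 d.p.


Convert units:
M = 43.3 kN*m = 43300000 N*mm
y = 8.8 cm = 88 mm
I = 3070 cm^4 = 30700000 mm^4
sigma = 43300000 * 88 / 30700000
sigma = 124.1 MPa

124.1


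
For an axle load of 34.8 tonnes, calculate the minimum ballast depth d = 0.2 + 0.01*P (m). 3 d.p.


d = 0.2 + 0.01 * 34.8
d = 0.2 + 0.348
d = 0.548 m

0.548


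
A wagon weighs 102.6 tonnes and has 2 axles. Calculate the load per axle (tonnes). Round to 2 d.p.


Load per axle = total weight / number of axles
Load = 102.6 / 2
Load = 51.30 tonnes

51.30


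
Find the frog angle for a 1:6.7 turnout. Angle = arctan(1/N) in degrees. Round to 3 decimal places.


1/N = 1/6.7 = 0.149254
angle = arctan(0.149254) = 0.14816 rad
angle = 0.14816 * 180/pi = 8.489 degrees

8.489


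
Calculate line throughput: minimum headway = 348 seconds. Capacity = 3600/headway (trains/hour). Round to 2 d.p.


Capacity = 3600 / headway
Capacity = 3600 / 348
Capacity = 10.34 trains/hour

10.34


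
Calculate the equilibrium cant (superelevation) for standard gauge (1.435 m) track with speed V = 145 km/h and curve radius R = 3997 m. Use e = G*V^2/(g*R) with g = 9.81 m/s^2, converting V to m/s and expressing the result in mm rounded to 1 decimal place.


Convert speed: V = 145 / 3.6 = 40.2778 m/s
Apply formula: e = 1.435 * 40.2778^2 / (9.81 * 3997)
e = 1.435 * 1622.2994 / 39210.57
e = 0.059372 m = 59.4 mm

59.4


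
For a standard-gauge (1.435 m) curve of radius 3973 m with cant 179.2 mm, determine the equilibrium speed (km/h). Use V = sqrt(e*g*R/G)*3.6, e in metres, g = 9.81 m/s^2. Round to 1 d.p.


Convert cant: e = 179.2 mm = 0.1792 m
V_ms = sqrt(0.1792 * 9.81 * 3973 / 1.435)
V_ms = sqrt(4867.138185) = 69.7649 m/s
V = 69.7649 * 3.6 = 251.2 km/h

251.2


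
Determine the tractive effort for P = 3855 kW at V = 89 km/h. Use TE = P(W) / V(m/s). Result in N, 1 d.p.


Convert: P = 3855 kW = 3855000 W
V = 89 / 3.6 = 24.7222 m/s
TE = 3855000 / 24.7222
TE = 155932.6 N

155932.6


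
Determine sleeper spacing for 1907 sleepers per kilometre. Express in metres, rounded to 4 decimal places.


Spacing = 1000 m / number of sleepers
Spacing = 1000 / 1907
Spacing = 0.5244 m

0.5244


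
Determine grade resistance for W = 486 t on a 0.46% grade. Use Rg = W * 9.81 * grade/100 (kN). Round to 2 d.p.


Rg = W * 9.81 * grade / 100
Rg = 486 * 9.81 * 0.46 / 100
Rg = 4767.66 * 0.0046
Rg = 21.93 kN

21.93


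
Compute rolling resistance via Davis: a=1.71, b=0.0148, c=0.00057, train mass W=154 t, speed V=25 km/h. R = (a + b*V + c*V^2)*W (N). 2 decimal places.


b*V = 0.0148 * 25 = 0.37
c*V^2 = 0.00057 * 625 = 0.35625
R_per_t = 1.71 + 0.37 + 0.35625 = 2.43625 N/t
R_total = 2.43625 * 154 = 375.18 N

375.18


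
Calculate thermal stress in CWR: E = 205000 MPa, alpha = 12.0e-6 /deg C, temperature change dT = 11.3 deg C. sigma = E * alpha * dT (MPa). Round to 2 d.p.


sigma = E * alpha * dT
sigma = 205000 * 12.0e-6 * 11.3
sigma = 2.46 * 11.3
sigma = 27.80 MPa

27.80


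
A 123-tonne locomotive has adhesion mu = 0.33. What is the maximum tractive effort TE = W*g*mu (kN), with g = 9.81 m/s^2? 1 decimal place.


TE_max = W * g * mu
TE_max = 123 * 9.81 * 0.33
TE_max = 1206.63 * 0.33
TE_max = 398.2 kN

398.2


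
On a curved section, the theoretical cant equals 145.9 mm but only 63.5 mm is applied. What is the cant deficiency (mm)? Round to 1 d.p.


Cant deficiency = equilibrium cant - actual cant
CD = 145.9 - 63.5
CD = 82.4 mm

82.4


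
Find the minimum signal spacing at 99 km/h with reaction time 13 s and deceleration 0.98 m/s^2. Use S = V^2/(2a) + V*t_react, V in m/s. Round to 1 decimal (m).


V = 99 / 3.6 = 27.5 m/s
Braking distance = 27.5^2 / (2*0.98) = 385.8418 m
Sighting distance = 27.5 * 13 = 357.5 m
S = 385.8418 + 357.5 = 743.3 m

743.3


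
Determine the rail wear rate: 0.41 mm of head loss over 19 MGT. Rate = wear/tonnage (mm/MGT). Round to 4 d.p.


Wear rate = total wear / cumulative tonnage
Rate = 0.41 / 19
Rate = 0.0216 mm/MGT

0.0216


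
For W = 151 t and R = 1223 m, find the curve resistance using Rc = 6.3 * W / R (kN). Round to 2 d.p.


Rc = 6.3 * W / R
Rc = 6.3 * 151 / 1223
Rc = 951.3 / 1223
Rc = 0.78 kN

0.78


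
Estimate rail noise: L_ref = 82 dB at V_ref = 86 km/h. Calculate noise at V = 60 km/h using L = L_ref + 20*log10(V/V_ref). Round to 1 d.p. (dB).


V/V_ref = 60 / 86 = 0.697674
log10(0.697674) = -0.156347
20 * -0.156347 = -3.1269
L = 82 + -3.1269 = 78.9 dB

78.9


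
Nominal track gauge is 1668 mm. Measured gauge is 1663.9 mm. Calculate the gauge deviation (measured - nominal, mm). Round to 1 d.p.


Deviation = measured - nominal
Deviation = 1663.9 - 1668
Deviation = -4.1 mm

-4.1


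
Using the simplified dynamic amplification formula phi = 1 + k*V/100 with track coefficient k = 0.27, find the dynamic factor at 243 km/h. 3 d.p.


phi = 1 + k * V / 100
phi = 1 + 0.27 * 243 / 100
phi = 1 + 0.6561
phi = 1.656

1.656


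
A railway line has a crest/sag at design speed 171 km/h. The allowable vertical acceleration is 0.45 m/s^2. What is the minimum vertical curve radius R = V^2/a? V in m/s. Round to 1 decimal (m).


Convert speed: V = 171 / 3.6 = 47.5 m/s
V^2 = 2256.25 m^2/s^2
R_v = 2256.25 / 0.45
R_v = 5013.9 m

5013.9


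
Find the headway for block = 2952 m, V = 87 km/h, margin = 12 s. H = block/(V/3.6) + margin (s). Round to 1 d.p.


V = 87 / 3.6 = 24.1667 m/s
Block traversal time = 2952 / 24.1667 = 122.1517 s
Headway = 122.1517 + 12
Headway = 134.2 s

134.2


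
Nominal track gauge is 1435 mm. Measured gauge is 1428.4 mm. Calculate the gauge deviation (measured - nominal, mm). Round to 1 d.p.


Deviation = measured - nominal
Deviation = 1428.4 - 1435
Deviation = -6.6 mm

-6.6


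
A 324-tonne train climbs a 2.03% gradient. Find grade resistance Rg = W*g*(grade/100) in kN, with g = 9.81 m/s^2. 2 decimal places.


Rg = W * 9.81 * grade / 100
Rg = 324 * 9.81 * 2.03 / 100
Rg = 3178.44 * 0.0203
Rg = 64.52 kN

64.52


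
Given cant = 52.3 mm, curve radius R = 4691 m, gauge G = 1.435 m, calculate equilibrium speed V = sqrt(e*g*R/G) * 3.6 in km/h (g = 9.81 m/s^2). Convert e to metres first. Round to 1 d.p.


Convert cant: e = 52.3 mm = 0.0523 m
V_ms = sqrt(0.0523 * 9.81 * 4691 / 1.435)
V_ms = sqrt(1677.197584) = 40.9536 m/s
V = 40.9536 * 3.6 = 147.4 km/h

147.4


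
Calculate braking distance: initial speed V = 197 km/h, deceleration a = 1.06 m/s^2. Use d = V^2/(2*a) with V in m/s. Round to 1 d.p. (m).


Convert speed: V = 197 / 3.6 = 54.7222 m/s
V^2 = 2994.5216
d = 2994.5216 / (2 * 1.06)
d = 2994.5216 / 2.12
d = 1412.5 m

1412.5


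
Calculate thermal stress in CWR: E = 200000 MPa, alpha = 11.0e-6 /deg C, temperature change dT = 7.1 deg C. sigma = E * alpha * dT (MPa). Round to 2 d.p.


sigma = E * alpha * dT
sigma = 200000 * 11.0e-6 * 7.1
sigma = 2.2 * 7.1
sigma = 15.62 MPa

15.62


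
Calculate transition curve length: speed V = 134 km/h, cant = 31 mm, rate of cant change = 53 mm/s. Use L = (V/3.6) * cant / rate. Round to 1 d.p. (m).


Convert speed: V = 134 / 3.6 = 37.2222 m/s
L = 37.2222 * 31 / 53
L = 1153.8889 / 53
L = 21.8 m

21.8


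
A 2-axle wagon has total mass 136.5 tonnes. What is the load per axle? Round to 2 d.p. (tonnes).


Load per axle = total weight / number of axles
Load = 136.5 / 2
Load = 68.25 tonnes

68.25


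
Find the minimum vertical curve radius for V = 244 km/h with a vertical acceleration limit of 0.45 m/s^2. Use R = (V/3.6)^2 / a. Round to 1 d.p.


Convert speed: V = 244 / 3.6 = 67.7778 m/s
V^2 = 4593.8272 m^2/s^2
R_v = 4593.8272 / 0.45
R_v = 10208.5 m

10208.5


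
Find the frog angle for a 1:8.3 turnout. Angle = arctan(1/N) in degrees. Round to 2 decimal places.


1/N = 1/8.3 = 0.120482
angle = arctan(0.120482) = 0.119904 rad
angle = 0.119904 * 180/pi = 6.87 degrees

6.87


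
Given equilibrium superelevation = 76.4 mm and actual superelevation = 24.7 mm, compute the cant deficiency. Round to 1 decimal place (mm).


Cant deficiency = equilibrium cant - actual cant
CD = 76.4 - 24.7
CD = 51.7 mm

51.7


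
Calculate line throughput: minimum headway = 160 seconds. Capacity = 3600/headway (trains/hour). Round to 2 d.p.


Capacity = 3600 / headway
Capacity = 3600 / 160
Capacity = 22.50 trains/hour

22.50


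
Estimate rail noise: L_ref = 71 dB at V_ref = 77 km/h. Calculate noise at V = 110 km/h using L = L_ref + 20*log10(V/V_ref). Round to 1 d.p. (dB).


V/V_ref = 110 / 77 = 1.428571
log10(1.428571) = 0.154902
20 * 0.154902 = 3.098
L = 71 + 3.098 = 74.1 dB

74.1


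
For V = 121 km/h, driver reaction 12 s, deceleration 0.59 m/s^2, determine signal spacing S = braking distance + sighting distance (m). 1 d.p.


V = 121 / 3.6 = 33.6111 m/s
Braking distance = 33.6111^2 / (2*0.59) = 957.3786 m
Sighting distance = 33.6111 * 12 = 403.3333 m
S = 957.3786 + 403.3333 = 1360.7 m

1360.7


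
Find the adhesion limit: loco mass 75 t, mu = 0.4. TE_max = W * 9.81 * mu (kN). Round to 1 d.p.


TE_max = W * g * mu
TE_max = 75 * 9.81 * 0.4
TE_max = 735.75 * 0.4
TE_max = 294.3 kN

294.3


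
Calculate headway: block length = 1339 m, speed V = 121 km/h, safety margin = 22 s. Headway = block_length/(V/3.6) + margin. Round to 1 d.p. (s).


V = 121 / 3.6 = 33.6111 m/s
Block traversal time = 1339 / 33.6111 = 39.838 s
Headway = 39.838 + 22
Headway = 61.8 s

61.8


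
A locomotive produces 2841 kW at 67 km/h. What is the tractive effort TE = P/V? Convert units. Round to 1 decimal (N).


Convert: P = 2841 kW = 2841000 W
V = 67 / 3.6 = 18.6111 m/s
TE = 2841000 / 18.6111
TE = 152650.7 N

152650.7


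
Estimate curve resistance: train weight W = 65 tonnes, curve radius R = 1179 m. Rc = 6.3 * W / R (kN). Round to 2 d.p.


Rc = 6.3 * W / R
Rc = 6.3 * 65 / 1179
Rc = 409.5 / 1179
Rc = 0.35 kN

0.35


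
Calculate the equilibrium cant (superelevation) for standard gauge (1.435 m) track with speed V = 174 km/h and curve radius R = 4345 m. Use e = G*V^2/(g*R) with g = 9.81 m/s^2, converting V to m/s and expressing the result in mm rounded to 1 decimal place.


Convert speed: V = 174 / 3.6 = 48.3333 m/s
Apply formula: e = 1.435 * 48.3333^2 / (9.81 * 4345)
e = 1.435 * 2336.1111 / 42624.45
e = 0.078648 m = 78.6 mm

78.6


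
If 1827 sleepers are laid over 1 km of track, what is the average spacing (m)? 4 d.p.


Spacing = 1000 m / number of sleepers
Spacing = 1000 / 1827
Spacing = 0.5473 m

0.5473


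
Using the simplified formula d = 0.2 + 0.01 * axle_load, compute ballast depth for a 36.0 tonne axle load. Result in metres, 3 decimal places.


d = 0.2 + 0.01 * 36.0
d = 0.2 + 0.36
d = 0.560 m

0.560


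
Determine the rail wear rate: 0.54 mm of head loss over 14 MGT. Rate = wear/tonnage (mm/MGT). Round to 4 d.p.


Wear rate = total wear / cumulative tonnage
Rate = 0.54 / 14
Rate = 0.0386 mm/MGT

0.0386


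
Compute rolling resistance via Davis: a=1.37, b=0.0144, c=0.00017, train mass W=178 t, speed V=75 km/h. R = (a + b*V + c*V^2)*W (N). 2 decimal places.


b*V = 0.0144 * 75 = 1.08
c*V^2 = 0.00017 * 5625 = 0.95625
R_per_t = 1.37 + 1.08 + 0.95625 = 3.40625 N/t
R_total = 3.40625 * 178 = 606.31 N

606.31


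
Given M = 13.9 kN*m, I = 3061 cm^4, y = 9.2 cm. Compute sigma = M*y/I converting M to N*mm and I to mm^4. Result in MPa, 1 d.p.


Convert units:
M = 13.9 kN*m = 13900000 N*mm
y = 9.2 cm = 92 mm
I = 3061 cm^4 = 30610000 mm^4
sigma = 13900000 * 92 / 30610000
sigma = 41.8 MPa

41.8


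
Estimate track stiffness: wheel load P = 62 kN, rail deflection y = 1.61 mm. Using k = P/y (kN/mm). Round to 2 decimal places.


Track stiffness k = P / y
k = 62 / 1.61
k = 38.51 kN/mm

38.51


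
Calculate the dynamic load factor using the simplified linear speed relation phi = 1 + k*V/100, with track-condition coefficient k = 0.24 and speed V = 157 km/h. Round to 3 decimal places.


phi = 1 + k * V / 100
phi = 1 + 0.24 * 157 / 100
phi = 1 + 0.3768
phi = 1.377

1.377


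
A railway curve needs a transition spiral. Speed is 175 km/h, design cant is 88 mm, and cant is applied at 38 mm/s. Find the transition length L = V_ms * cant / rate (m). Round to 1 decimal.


Convert speed: V = 175 / 3.6 = 48.6111 m/s
L = 48.6111 * 88 / 38
L = 4277.7778 / 38
L = 112.6 m

112.6


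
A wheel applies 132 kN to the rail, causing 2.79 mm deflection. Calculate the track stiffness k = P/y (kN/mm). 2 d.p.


Track stiffness k = P / y
k = 132 / 2.79
k = 47.31 kN/mm

47.31


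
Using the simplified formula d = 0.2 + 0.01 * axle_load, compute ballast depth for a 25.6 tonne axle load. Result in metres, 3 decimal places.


d = 0.2 + 0.01 * 25.6
d = 0.2 + 0.256
d = 0.456 m

0.456


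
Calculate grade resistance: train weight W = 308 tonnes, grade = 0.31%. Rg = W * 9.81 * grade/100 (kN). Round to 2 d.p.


Rg = W * 9.81 * grade / 100
Rg = 308 * 9.81 * 0.31 / 100
Rg = 3021.48 * 0.0031
Rg = 9.37 kN

9.37


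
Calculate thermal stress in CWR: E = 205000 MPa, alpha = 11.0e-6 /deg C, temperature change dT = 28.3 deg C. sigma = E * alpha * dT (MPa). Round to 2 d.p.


sigma = E * alpha * dT
sigma = 205000 * 11.0e-6 * 28.3
sigma = 2.255 * 28.3
sigma = 63.82 MPa

63.82


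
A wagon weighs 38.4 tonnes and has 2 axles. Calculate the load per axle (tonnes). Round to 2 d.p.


Load per axle = total weight / number of axles
Load = 38.4 / 2
Load = 19.20 tonnes

19.20


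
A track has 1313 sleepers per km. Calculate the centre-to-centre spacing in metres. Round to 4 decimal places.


Spacing = 1000 m / number of sleepers
Spacing = 1000 / 1313
Spacing = 0.7616 m

0.7616


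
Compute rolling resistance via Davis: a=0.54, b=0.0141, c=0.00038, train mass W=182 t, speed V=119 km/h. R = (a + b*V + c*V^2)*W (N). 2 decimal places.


b*V = 0.0141 * 119 = 1.6779
c*V^2 = 0.00038 * 14161 = 5.38118
R_per_t = 0.54 + 1.6779 + 5.38118 = 7.59908 N/t
R_total = 7.59908 * 182 = 1383.03 N

1383.03


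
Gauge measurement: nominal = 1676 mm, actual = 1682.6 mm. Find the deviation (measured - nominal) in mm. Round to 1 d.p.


Deviation = measured - nominal
Deviation = 1682.6 - 1676
Deviation = 6.6 mm

6.6


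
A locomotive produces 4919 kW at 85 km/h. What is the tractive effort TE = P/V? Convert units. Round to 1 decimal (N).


Convert: P = 4919 kW = 4919000 W
V = 85 / 3.6 = 23.6111 m/s
TE = 4919000 / 23.6111
TE = 208334.1 N

208334.1


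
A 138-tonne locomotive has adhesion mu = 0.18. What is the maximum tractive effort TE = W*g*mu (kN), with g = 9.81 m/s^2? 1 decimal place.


TE_max = W * g * mu
TE_max = 138 * 9.81 * 0.18
TE_max = 1353.78 * 0.18
TE_max = 243.7 kN

243.7


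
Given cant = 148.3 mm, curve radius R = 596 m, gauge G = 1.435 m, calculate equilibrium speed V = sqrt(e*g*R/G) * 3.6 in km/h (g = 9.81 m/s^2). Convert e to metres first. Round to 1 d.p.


Convert cant: e = 148.3 mm = 0.1483 m
V_ms = sqrt(0.1483 * 9.81 * 596 / 1.435)
V_ms = sqrt(604.233107) = 24.5812 m/s
V = 24.5812 * 3.6 = 88.5 km/h

88.5


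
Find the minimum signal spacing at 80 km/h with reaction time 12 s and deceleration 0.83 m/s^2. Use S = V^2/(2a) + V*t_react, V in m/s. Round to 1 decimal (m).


V = 80 / 3.6 = 22.2222 m/s
Braking distance = 22.2222^2 / (2*0.83) = 297.4862 m
Sighting distance = 22.2222 * 12 = 266.6667 m
S = 297.4862 + 266.6667 = 564.2 m

564.2


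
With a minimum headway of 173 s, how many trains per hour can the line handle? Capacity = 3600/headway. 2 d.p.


Capacity = 3600 / headway
Capacity = 3600 / 173
Capacity = 20.81 trains/hour

20.81


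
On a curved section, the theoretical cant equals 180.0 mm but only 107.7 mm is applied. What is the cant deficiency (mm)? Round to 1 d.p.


Cant deficiency = equilibrium cant - actual cant
CD = 180.0 - 107.7
CD = 72.3 mm

72.3


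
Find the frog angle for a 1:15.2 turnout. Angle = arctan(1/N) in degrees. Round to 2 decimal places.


1/N = 1/15.2 = 0.065789
angle = arctan(0.065789) = 0.065695 rad
angle = 0.065695 * 180/pi = 3.76 degrees

3.76


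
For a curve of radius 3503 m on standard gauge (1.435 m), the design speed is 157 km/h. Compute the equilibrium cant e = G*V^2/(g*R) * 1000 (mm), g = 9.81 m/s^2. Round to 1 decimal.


Convert speed: V = 157 / 3.6 = 43.6111 m/s
Apply formula: e = 1.435 * 43.6111^2 / (9.81 * 3503)
e = 1.435 * 1901.929 / 34364.43
e = 0.079421 m = 79.4 mm

79.4


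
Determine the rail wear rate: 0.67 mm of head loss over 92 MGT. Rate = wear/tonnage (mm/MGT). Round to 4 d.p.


Wear rate = total wear / cumulative tonnage
Rate = 0.67 / 92
Rate = 0.0073 mm/MGT

0.0073


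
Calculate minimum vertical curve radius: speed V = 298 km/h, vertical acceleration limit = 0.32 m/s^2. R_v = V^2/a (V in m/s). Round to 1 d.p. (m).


Convert speed: V = 298 / 3.6 = 82.7778 m/s
V^2 = 6852.1605 m^2/s^2
R_v = 6852.1605 / 0.32
R_v = 21413.0 m

21413.0


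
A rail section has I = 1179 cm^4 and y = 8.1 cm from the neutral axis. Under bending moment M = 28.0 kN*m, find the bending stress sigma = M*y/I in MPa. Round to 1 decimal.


Convert units:
M = 28.0 kN*m = 28000000 N*mm
y = 8.1 cm = 81 mm
I = 1179 cm^4 = 11790000 mm^4
sigma = 28000000 * 81 / 11790000
sigma = 192.4 MPa

192.4


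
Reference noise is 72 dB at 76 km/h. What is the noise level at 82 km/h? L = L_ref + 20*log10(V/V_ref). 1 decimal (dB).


V/V_ref = 82 / 76 = 1.078947
log10(1.078947) = 0.033
20 * 0.033 = 0.66
L = 72 + 0.66 = 72.7 dB

72.7


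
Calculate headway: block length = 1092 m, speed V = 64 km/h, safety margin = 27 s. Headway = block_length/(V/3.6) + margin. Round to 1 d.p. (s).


V = 64 / 3.6 = 17.7778 m/s
Block traversal time = 1092 / 17.7778 = 61.425 s
Headway = 61.425 + 27
Headway = 88.4 s

88.4


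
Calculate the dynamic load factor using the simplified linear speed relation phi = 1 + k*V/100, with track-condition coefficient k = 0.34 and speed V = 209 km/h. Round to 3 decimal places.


phi = 1 + k * V / 100
phi = 1 + 0.34 * 209 / 100
phi = 1 + 0.7106
phi = 1.711

1.711


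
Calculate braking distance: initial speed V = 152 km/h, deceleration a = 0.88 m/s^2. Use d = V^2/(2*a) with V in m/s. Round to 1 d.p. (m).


Convert speed: V = 152 / 3.6 = 42.2222 m/s
V^2 = 1782.716
d = 1782.716 / (2 * 0.88)
d = 1782.716 / 1.76
d = 1012.9 m

1012.9


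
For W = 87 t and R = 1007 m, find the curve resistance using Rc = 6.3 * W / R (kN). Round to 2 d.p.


Rc = 6.3 * W / R
Rc = 6.3 * 87 / 1007
Rc = 548.1 / 1007
Rc = 0.54 kN

0.54


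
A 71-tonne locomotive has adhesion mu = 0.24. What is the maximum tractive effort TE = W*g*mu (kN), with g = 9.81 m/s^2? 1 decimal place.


TE_max = W * g * mu
TE_max = 71 * 9.81 * 0.24
TE_max = 696.51 * 0.24
TE_max = 167.2 kN

167.2


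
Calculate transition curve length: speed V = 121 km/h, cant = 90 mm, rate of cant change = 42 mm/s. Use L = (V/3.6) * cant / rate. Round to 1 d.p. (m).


Convert speed: V = 121 / 3.6 = 33.6111 m/s
L = 33.6111 * 90 / 42
L = 3025.0 / 42
L = 72.0 m

72.0


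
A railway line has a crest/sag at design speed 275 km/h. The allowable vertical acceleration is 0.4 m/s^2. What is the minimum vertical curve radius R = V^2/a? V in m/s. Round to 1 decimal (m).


Convert speed: V = 275 / 3.6 = 76.3889 m/s
V^2 = 5835.2623 m^2/s^2
R_v = 5835.2623 / 0.4
R_v = 14588.2 m

14588.2


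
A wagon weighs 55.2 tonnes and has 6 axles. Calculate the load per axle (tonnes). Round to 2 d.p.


Load per axle = total weight / number of axles
Load = 55.2 / 6
Load = 9.20 tonnes

9.20


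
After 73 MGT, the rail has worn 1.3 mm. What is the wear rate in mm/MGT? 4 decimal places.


Wear rate = total wear / cumulative tonnage
Rate = 1.3 / 73
Rate = 0.0178 mm/MGT

0.0178


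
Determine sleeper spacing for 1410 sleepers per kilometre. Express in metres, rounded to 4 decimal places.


Spacing = 1000 m / number of sleepers
Spacing = 1000 / 1410
Spacing = 0.7092 m

0.7092


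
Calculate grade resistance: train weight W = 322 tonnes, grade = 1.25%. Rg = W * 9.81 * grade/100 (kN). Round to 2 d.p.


Rg = W * 9.81 * grade / 100
Rg = 322 * 9.81 * 1.25 / 100
Rg = 3158.82 * 0.0125
Rg = 39.49 kN

39.49


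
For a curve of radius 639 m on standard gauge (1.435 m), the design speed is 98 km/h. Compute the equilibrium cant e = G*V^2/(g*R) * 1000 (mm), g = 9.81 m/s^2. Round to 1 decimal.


Convert speed: V = 98 / 3.6 = 27.2222 m/s
Apply formula: e = 1.435 * 27.2222^2 / (9.81 * 639)
e = 1.435 * 741.0494 / 6268.59
e = 0.16964 m = 169.6 mm

169.6


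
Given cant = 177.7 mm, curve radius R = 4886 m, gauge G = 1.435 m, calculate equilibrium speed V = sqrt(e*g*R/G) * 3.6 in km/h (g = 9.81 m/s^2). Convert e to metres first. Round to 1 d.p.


Convert cant: e = 177.7 mm = 0.1777 m
V_ms = sqrt(0.1777 * 9.81 * 4886 / 1.435)
V_ms = sqrt(5935.509395) = 77.0423 m/s
V = 77.0423 * 3.6 = 277.4 km/h

277.4


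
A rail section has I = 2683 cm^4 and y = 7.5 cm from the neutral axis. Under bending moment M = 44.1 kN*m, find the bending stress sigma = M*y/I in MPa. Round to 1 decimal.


Convert units:
M = 44.1 kN*m = 44100000 N*mm
y = 7.5 cm = 75 mm
I = 2683 cm^4 = 26830000 mm^4
sigma = 44100000 * 75 / 26830000
sigma = 123.3 MPa

123.3


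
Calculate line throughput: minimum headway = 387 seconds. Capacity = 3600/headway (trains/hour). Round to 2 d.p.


Capacity = 3600 / headway
Capacity = 3600 / 387
Capacity = 9.30 trains/hour

9.30


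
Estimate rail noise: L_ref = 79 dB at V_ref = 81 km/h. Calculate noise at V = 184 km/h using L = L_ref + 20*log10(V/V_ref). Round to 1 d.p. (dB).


V/V_ref = 184 / 81 = 2.271605
log10(2.271605) = 0.356333
20 * 0.356333 = 7.1267
L = 79 + 7.1267 = 86.1 dB

86.1


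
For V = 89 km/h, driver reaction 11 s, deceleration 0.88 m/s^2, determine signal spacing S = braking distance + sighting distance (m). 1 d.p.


V = 89 / 3.6 = 24.7222 m/s
Braking distance = 24.7222^2 / (2*0.88) = 347.2661 m
Sighting distance = 24.7222 * 11 = 271.9444 m
S = 347.2661 + 271.9444 = 619.2 m

619.2


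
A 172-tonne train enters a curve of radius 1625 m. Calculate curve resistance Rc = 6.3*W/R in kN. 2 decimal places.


Rc = 6.3 * W / R
Rc = 6.3 * 172 / 1625
Rc = 1083.6 / 1625
Rc = 0.67 kN

0.67


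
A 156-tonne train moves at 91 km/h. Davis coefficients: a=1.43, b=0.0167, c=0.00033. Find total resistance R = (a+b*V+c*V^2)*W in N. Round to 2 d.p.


b*V = 0.0167 * 91 = 1.5197
c*V^2 = 0.00033 * 8281 = 2.73273
R_per_t = 1.43 + 1.5197 + 2.73273 = 5.68243 N/t
R_total = 5.68243 * 156 = 886.46 N

886.46


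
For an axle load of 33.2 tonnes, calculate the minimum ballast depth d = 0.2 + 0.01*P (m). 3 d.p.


d = 0.2 + 0.01 * 33.2
d = 0.2 + 0.332
d = 0.532 m

0.532


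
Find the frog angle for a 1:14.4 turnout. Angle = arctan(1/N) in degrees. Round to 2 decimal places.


1/N = 1/14.4 = 0.069444
angle = arctan(0.069444) = 0.069333 rad
angle = 0.069333 * 180/pi = 3.97 degrees

3.97


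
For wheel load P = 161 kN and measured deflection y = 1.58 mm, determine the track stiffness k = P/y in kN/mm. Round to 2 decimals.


Track stiffness k = P / y
k = 161 / 1.58
k = 101.90 kN/mm

101.90


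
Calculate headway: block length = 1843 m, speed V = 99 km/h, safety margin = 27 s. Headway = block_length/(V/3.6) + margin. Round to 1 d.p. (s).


V = 99 / 3.6 = 27.5 m/s
Block traversal time = 1843 / 27.5 = 67.0182 s
Headway = 67.0182 + 27
Headway = 94.0 s

94.0


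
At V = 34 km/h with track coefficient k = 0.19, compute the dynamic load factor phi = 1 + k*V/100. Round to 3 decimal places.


phi = 1 + k * V / 100
phi = 1 + 0.19 * 34 / 100
phi = 1 + 0.0646
phi = 1.065

1.065


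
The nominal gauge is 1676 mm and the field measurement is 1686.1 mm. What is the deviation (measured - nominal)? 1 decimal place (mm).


Deviation = measured - nominal
Deviation = 1686.1 - 1676
Deviation = 10.1 mm

10.1


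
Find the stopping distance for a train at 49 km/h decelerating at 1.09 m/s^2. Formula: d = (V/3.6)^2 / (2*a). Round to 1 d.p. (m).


Convert speed: V = 49 / 3.6 = 13.6111 m/s
V^2 = 185.2623
d = 185.2623 / (2 * 1.09)
d = 185.2623 / 2.18
d = 85.0 m

85.0


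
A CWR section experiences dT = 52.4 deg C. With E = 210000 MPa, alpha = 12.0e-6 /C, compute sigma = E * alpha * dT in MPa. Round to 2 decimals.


sigma = E * alpha * dT
sigma = 210000 * 12.0e-6 * 52.4
sigma = 2.52 * 52.4
sigma = 132.05 MPa

132.05


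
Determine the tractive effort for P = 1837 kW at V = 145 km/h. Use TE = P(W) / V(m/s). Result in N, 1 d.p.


Convert: P = 1837 kW = 1837000 W
V = 145 / 3.6 = 40.2778 m/s
TE = 1837000 / 40.2778
TE = 45608.3 N

45608.3


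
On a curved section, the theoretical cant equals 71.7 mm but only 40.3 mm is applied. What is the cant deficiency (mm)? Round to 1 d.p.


Cant deficiency = equilibrium cant - actual cant
CD = 71.7 - 40.3
CD = 31.4 mm

31.4


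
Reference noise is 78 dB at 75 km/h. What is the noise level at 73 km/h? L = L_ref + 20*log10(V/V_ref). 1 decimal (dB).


V/V_ref = 73 / 75 = 0.973333
log10(0.973333) = -0.011738
20 * -0.011738 = -0.2348
L = 78 + -0.2348 = 77.8 dB

77.8


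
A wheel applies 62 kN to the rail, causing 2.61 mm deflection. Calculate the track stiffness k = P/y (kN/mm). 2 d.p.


Track stiffness k = P / y
k = 62 / 2.61
k = 23.75 kN/mm

23.75


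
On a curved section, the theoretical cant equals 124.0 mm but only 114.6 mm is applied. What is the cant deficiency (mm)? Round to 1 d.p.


Cant deficiency = equilibrium cant - actual cant
CD = 124.0 - 114.6
CD = 9.4 mm

9.4


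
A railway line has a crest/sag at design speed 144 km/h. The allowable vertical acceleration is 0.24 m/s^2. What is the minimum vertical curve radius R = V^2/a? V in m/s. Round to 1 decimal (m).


Convert speed: V = 144 / 3.6 = 40.0 m/s
V^2 = 1600.0 m^2/s^2
R_v = 1600.0 / 0.24
R_v = 6666.7 m

6666.7


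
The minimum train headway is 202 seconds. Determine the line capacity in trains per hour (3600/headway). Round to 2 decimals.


Capacity = 3600 / headway
Capacity = 3600 / 202
Capacity = 17.82 trains/hour

17.82


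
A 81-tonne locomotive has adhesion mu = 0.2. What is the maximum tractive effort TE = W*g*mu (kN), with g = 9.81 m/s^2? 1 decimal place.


TE_max = W * g * mu
TE_max = 81 * 9.81 * 0.2
TE_max = 794.61 * 0.2
TE_max = 158.9 kN

158.9


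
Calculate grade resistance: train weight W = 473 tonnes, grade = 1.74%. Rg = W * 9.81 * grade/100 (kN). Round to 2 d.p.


Rg = W * 9.81 * grade / 100
Rg = 473 * 9.81 * 1.74 / 100
Rg = 4640.13 * 0.0174
Rg = 80.74 kN

80.74


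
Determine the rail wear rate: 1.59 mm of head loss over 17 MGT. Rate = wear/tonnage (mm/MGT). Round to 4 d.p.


Wear rate = total wear / cumulative tonnage
Rate = 1.59 / 17
Rate = 0.0935 mm/MGT

0.0935


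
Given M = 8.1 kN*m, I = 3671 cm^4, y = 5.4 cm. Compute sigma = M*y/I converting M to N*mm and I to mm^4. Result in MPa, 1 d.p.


Convert units:
M = 8.1 kN*m = 8100000 N*mm
y = 5.4 cm = 54 mm
I = 3671 cm^4 = 36710000 mm^4
sigma = 8100000 * 54 / 36710000
sigma = 11.9 MPa

11.9


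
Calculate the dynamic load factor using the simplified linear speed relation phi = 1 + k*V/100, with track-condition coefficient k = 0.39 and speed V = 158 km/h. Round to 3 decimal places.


phi = 1 + k * V / 100
phi = 1 + 0.39 * 158 / 100
phi = 1 + 0.6162
phi = 1.616

1.616


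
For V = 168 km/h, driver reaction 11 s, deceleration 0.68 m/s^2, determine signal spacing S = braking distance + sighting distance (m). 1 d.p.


V = 168 / 3.6 = 46.6667 m/s
Braking distance = 46.6667^2 / (2*0.68) = 1601.3072 m
Sighting distance = 46.6667 * 11 = 513.3333 m
S = 1601.3072 + 513.3333 = 2114.6 m

2114.6


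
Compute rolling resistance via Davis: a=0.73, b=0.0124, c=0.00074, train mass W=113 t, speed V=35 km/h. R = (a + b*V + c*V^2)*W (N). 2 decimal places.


b*V = 0.0124 * 35 = 0.434
c*V^2 = 0.00074 * 1225 = 0.9065
R_per_t = 0.73 + 0.434 + 0.9065 = 2.0705 N/t
R_total = 2.0705 * 113 = 233.97 N

233.97


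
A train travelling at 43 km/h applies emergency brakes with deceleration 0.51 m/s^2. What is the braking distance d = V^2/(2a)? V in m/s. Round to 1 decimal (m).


Convert speed: V = 43 / 3.6 = 11.9444 m/s
V^2 = 142.6698
d = 142.6698 / (2 * 0.51)
d = 142.6698 / 1.02
d = 139.9 m

139.9


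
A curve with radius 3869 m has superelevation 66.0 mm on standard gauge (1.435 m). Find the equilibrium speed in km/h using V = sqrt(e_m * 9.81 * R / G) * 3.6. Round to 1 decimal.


Convert cant: e = 66.0 mm = 0.0660 m
V_ms = sqrt(0.0660 * 9.81 * 3869 / 1.435)
V_ms = sqrt(1745.660446) = 41.7811 m/s
V = 41.7811 * 3.6 = 150.4 km/h

150.4


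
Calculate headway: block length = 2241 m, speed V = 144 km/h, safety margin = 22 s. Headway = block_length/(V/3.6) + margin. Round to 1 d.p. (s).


V = 144 / 3.6 = 40.0 m/s
Block traversal time = 2241 / 40.0 = 56.025 s
Headway = 56.025 + 22
Headway = 78.0 s

78.0


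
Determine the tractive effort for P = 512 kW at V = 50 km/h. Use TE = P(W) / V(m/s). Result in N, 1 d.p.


Convert: P = 512 kW = 512000 W
V = 50 / 3.6 = 13.8889 m/s
TE = 512000 / 13.8889
TE = 36864.0 N

36864.0


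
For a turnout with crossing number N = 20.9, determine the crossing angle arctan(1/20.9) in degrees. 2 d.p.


1/N = 1/20.9 = 0.047847
angle = arctan(0.047847) = 0.04781 rad
angle = 0.04781 * 180/pi = 2.74 degrees

2.74


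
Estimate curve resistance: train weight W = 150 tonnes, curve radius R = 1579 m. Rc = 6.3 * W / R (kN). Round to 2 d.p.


Rc = 6.3 * W / R
Rc = 6.3 * 150 / 1579
Rc = 945.0 / 1579
Rc = 0.60 kN

0.60


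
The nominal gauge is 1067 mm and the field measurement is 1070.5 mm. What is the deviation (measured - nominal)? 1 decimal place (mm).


Deviation = measured - nominal
Deviation = 1070.5 - 1067
Deviation = 3.5 mm

3.5


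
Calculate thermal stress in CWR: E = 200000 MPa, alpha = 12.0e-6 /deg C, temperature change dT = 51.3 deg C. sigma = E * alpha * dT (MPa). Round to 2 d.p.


sigma = E * alpha * dT
sigma = 200000 * 12.0e-6 * 51.3
sigma = 2.4 * 51.3
sigma = 123.12 MPa

123.12


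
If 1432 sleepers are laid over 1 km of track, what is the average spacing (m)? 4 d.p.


Spacing = 1000 m / number of sleepers
Spacing = 1000 / 1432
Spacing = 0.6983 m

0.6983


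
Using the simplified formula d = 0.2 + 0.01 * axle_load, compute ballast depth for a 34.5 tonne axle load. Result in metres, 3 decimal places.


d = 0.2 + 0.01 * 34.5
d = 0.2 + 0.345
d = 0.545 m

0.545


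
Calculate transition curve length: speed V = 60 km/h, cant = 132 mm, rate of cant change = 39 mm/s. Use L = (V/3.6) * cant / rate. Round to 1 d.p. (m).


Convert speed: V = 60 / 3.6 = 16.6667 m/s
L = 16.6667 * 132 / 39
L = 2200.0 / 39
L = 56.4 m

56.4


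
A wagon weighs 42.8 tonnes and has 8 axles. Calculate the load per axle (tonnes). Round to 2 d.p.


Load per axle = total weight / number of axles
Load = 42.8 / 8
Load = 5.35 tonnes

5.35


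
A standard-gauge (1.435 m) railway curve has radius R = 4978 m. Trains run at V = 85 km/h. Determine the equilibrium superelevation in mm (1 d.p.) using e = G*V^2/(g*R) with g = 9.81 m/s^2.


Convert speed: V = 85 / 3.6 = 23.6111 m/s
Apply formula: e = 1.435 * 23.6111^2 / (9.81 * 4978)
e = 1.435 * 557.4846 / 48834.18
e = 0.016382 m = 16.4 mm

16.4
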